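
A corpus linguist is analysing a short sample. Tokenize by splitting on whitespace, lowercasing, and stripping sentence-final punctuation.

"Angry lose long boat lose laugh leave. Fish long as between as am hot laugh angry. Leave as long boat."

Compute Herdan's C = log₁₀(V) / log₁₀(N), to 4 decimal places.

N = 20, V = 11.
log₁₀(V) = 1.041393, log₁₀(N) = 1.301030
C = 1.041393 / 1.301030 = 0.8004

0.8004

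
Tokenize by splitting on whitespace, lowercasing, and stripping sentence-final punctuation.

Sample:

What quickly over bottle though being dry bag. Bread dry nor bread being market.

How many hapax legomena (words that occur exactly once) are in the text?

Frequencies: being:2, dry:2, bread:2, what:1, quickly:1, over:1, bottle:1, though:1, bag:1, nor:1, market:1
Hapax (freq=1): bag, bottle, market, nor, over, quickly, though, what

8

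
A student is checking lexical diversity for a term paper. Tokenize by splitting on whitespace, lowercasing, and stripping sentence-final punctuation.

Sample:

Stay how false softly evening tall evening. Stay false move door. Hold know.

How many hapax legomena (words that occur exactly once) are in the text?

Frequencies: stay:2, false:2, evening:2, how:1, softly:1, tall:1, move:1, door:1, hold:1, know:1
Hapax (freq=1): door, hold, how, know, move, softly, tall

7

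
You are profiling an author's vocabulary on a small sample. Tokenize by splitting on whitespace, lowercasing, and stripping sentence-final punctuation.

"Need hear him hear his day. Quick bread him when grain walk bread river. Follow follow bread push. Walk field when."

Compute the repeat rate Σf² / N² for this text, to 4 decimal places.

Frequencies: bread:3, hear:2, him:2, when:2, walk:2, follow:2, need:1, his:1, day:1, quick:1, grain:1, river:1, push:1, field:1
Σf² = 37; N² = 441
Repeat rate = 37 / 441 = 0.0839

0.0839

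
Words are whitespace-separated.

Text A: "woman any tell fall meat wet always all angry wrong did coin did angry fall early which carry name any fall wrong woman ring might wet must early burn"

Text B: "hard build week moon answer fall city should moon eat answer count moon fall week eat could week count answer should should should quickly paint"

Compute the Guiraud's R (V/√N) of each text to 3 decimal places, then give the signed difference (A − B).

1.114

A: V=20, N=29, R=3.714
B: V=13, N=25, R=2.600
Difference = 3.714 − 2.600 = 1.114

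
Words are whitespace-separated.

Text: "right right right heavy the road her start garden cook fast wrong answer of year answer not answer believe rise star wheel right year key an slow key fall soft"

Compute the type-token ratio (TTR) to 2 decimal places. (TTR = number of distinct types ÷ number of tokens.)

N = 30 tokens, V = 23 types.
TTR = V / N = 23 / 30 = 0.77

0.77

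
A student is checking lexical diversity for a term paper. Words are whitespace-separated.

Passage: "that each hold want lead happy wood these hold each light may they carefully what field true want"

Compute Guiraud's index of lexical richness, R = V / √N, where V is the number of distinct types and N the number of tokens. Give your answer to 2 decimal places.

3.54

N = 18, V = 15.
√N = 4.242641
R = 15 / 4.242641 = 3.54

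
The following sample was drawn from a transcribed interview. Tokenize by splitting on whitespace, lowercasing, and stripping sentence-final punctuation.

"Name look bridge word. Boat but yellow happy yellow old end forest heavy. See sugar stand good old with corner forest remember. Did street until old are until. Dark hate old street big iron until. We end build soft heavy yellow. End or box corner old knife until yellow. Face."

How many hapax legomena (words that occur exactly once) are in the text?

26

Frequencies: old:5, yellow:4, until:4, end:3, forest:2, heavy:2, corner:2, street:2, name:1, look:1, bridge:1, word:1, boat:1, but:1, happy:1, see:1, sugar:1, stand:1, good:1, with:1, … (14 more, each freq 1)
Hapax (freq=1): are, big, boat, box, bridge, build, but, dark, did, face, good, happy, hate, iron, knife, look, name, or, remember, see, soft, stand, sugar, we, with, word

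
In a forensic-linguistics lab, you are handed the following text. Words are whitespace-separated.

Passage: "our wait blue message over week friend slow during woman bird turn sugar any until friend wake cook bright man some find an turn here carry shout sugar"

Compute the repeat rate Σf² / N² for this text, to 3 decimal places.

Frequencies: friend:2, turn:2, sugar:2, our:1, wait:1, blue:1, message:1, over:1, week:1, slow:1, during:1, woman:1, bird:1, any:1, until:1, wake:1, cook:1, bright:1, man:1, some:1, … (5 more, each freq 1)
Σf² = 34; N² = 784
Repeat rate = 34 / 784 = 0.043

0.043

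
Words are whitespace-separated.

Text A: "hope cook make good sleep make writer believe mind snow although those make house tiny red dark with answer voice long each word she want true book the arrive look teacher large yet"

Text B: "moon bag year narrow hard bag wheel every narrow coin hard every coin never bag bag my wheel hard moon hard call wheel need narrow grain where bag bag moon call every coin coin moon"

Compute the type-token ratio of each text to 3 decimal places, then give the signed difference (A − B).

TTR(A) = 31/33 = 0.939
TTR(B) = 14/35 = 0.400
Difference = 0.939 − 0.400 = 0.539

0.539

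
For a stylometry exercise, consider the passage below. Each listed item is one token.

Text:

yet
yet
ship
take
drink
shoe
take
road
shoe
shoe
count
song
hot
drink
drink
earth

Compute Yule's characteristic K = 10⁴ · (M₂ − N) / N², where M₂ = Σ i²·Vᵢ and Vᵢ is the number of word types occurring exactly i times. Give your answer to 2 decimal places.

Frequencies: drink:3, shoe:3, yet:2, take:2, ship:1, road:1, count:1, song:1, hot:1, earth:1
N = 16. Frequency spectrum: V_1=6, V_2=2, V_3=2
M₂ = 1²·6 + 2²·2 + 3²·2 = 32
K = 10000 × (32 − 16) / 16² = 625.00

625.00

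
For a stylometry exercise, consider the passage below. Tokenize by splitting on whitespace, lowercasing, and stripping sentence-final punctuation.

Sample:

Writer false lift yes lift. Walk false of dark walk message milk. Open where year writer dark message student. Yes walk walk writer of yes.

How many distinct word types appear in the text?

13

Distinct types: {dark, false, lift, message, milk, of, open, student, walk, where, writer, year, yes}
V = 13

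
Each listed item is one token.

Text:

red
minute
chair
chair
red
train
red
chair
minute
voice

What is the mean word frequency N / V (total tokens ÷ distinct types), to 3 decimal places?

N = 10 tokens, V = 5 types.
Mean frequency = N / V = 10 / 5 = 2.000

2.000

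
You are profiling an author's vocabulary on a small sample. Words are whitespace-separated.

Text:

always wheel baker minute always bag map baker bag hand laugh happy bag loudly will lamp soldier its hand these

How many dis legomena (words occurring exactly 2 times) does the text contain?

Frequencies: bag:3, always:2, baker:2, hand:2, wheel:1, minute:1, map:1, laugh:1, happy:1, loudly:1, will:1, lamp:1, soldier:1, its:1, these:1
Words with frequency 2: always, baker, hand

3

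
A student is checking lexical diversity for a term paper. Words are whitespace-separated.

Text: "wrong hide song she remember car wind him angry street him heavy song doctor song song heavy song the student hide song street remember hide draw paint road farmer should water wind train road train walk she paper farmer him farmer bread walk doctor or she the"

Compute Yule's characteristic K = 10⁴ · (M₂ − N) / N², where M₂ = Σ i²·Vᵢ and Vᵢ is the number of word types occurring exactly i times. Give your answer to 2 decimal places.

325.94

Frequencies: song:6, hide:3, she:3, him:3, farmer:3, remember:2, wind:2, street:2, heavy:2, doctor:2, the:2, road:2, train:2, walk:2, wrong:1, car:1, angry:1, student:1, draw:1, paint:1, … (5 more, each freq 1)
N = 47. Frequency spectrum: V_1=11, V_2=9, V_3=4, V_6=1
M₂ = 1²·11 + 2²·9 + 3²·4 + 6²·1 = 119
K = 10000 × (119 − 47) / 47² = 325.94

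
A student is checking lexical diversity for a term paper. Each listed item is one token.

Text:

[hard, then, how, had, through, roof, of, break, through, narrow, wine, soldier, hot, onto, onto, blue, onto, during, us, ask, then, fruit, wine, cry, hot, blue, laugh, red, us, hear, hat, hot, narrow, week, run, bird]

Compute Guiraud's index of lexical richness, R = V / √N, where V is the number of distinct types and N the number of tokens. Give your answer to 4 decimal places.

N = 36, V = 26.
√N = 6.000000
R = 26 / 6.000000 = 4.3333

4.3333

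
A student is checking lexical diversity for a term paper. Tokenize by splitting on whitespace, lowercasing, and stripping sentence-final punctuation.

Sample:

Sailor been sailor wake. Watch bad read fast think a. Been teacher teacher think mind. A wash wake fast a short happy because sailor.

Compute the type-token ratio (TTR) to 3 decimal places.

0.625

N = 24 tokens, V = 15 types.
TTR = V / N = 15 / 24 = 0.625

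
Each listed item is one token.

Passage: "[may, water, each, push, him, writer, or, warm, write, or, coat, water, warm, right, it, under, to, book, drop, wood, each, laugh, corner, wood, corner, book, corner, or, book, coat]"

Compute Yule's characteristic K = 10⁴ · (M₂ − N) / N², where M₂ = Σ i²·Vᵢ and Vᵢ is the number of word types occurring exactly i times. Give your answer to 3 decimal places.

Frequencies: or:3, book:3, corner:3, water:2, each:2, warm:2, coat:2, wood:2, may:1, push:1, him:1, writer:1, write:1, right:1, it:1, under:1, to:1, drop:1, laugh:1
N = 30. Frequency spectrum: V_1=11, V_2=5, V_3=3
M₂ = 1²·11 + 2²·5 + 3²·3 = 58
K = 10000 × (58 − 30) / 30² = 311.111

311.111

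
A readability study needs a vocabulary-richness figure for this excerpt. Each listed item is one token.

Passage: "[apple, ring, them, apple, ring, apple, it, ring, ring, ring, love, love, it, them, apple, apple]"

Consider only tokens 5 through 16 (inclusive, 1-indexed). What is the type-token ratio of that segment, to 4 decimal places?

0.4167

Segment tokens 5–16: ring, apple, it, ring, ring, ring, love, love, it, them, apple, apple
Segment N = 12, segment V = 5.
TTR = 5 / 12 = 0.4167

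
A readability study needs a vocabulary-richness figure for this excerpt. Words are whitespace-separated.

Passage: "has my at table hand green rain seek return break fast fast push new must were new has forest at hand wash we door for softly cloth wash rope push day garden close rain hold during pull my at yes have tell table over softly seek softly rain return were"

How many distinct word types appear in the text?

33

Distinct types: {at, break, close, cloth, day, door, during, fast, for, forest, garden, green, hand, has, have, hold, must, my, new, over, pull, push, rain, return, rope, seek, softly, table, tell, wash, we, were, yes}
V = 33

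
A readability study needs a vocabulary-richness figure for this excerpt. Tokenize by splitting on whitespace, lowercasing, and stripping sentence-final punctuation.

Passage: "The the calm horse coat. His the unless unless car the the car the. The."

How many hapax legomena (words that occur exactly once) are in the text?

Frequencies: the:7, unless:2, car:2, calm:1, horse:1, coat:1, his:1
Hapax (freq=1): calm, coat, his, horse

4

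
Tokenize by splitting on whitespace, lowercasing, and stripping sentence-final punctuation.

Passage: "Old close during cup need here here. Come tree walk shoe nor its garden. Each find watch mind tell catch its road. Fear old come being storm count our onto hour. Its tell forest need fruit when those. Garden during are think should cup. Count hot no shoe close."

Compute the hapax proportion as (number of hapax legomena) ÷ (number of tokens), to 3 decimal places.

Frequencies: its:3, old:2, close:2, during:2, cup:2, need:2, here:2, come:2, shoe:2, garden:2, tell:2, count:2, tree:1, walk:1, nor:1, each:1, find:1, watch:1, mind:1, catch:1, … (16 more, each freq 1)
Hapax count = 24; token count = 49.
Ratio = 24 / 49 = 0.490

0.490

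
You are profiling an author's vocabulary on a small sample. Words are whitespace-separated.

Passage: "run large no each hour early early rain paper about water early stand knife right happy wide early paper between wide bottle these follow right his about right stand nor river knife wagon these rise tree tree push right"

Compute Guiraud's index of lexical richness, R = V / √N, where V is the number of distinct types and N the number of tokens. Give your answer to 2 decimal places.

N = 39, V = 26.
√N = 6.244998
R = 26 / 6.244998 = 4.16

4.16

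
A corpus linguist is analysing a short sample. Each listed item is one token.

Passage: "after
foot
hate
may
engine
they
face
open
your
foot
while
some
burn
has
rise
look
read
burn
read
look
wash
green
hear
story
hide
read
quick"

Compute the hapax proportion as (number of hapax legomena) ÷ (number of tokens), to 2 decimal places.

0.67

Frequencies: read:3, foot:2, burn:2, look:2, after:1, hate:1, may:1, engine:1, they:1, face:1, open:1, your:1, while:1, some:1, has:1, rise:1, wash:1, green:1, hear:1, story:1, … (2 more, each freq 1)
Hapax count = 18; token count = 27.
Ratio = 18 / 27 = 0.67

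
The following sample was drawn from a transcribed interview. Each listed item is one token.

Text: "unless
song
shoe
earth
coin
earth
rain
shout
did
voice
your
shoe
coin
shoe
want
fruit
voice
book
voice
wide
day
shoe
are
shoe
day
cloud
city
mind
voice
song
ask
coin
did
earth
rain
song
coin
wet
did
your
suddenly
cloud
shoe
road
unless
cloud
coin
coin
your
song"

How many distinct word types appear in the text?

23

Distinct types: {are, ask, book, city, cloud, coin, day, did, earth, fruit, mind, rain, road, shoe, shout, song, suddenly, unless, voice, want, wet, wide, your}
V = 23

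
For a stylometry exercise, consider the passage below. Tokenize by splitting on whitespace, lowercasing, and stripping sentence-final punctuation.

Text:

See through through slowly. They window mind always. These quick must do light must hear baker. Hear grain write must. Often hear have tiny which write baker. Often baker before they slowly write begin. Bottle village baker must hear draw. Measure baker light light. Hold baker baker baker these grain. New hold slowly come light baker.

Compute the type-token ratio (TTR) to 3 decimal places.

0.518

N = 56 tokens, V = 29 types.
TTR = V / N = 29 / 56 = 0.518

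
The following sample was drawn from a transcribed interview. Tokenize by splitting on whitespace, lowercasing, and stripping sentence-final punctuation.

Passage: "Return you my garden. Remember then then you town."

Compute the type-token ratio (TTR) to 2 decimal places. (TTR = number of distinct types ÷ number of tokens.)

0.78

N = 9 tokens, V = 7 types.
TTR = V / N = 7 / 9 = 0.78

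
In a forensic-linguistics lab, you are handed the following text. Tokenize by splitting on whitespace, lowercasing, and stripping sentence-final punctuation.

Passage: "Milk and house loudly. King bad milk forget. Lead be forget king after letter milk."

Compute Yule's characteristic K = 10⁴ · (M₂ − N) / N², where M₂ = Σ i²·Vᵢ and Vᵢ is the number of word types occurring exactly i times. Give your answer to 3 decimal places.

444.444

Frequencies: milk:3, king:2, forget:2, and:1, house:1, loudly:1, bad:1, lead:1, be:1, after:1, letter:1
N = 15. Frequency spectrum: V_1=8, V_2=2, V_3=1
M₂ = 1²·8 + 2²·2 + 3²·1 = 25
K = 10000 × (25 − 15) / 15² = 444.444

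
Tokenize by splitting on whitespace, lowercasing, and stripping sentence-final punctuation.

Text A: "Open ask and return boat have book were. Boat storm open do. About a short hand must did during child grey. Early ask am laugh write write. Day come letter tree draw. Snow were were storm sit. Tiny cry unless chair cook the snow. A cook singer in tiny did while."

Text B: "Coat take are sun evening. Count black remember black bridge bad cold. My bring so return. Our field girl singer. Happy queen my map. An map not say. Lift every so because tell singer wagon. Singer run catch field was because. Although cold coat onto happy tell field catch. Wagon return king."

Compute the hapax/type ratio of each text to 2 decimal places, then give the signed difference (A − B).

A: hapax=28, V=39, ratio=0.72
B: hapax=22, V=36, ratio=0.61
Difference = 0.72 − 0.61 = 0.11

0.11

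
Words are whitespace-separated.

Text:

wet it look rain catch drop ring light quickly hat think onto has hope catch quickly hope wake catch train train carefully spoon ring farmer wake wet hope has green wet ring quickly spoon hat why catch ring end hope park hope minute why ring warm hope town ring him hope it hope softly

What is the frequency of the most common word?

8

Frequencies: hope:8, ring:6, catch:4, wet:3, quickly:3, it:2, hat:2, has:2, wake:2, train:2, spoon:2, why:2, look:1, rain:1, drop:1, light:1, think:1, onto:1, carefully:1, farmer:1, … (8 more, each freq 1)
Most common: 'hope' with frequency 8.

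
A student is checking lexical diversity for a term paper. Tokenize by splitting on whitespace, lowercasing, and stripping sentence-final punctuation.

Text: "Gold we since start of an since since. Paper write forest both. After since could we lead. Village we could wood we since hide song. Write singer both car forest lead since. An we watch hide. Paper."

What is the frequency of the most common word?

Frequencies: since:6, we:5, an:2, paper:2, write:2, forest:2, both:2, could:2, lead:2, hide:2, gold:1, start:1, of:1, after:1, village:1, wood:1, song:1, singer:1, car:1, watch:1
Most common: 'since' with frequency 6.

6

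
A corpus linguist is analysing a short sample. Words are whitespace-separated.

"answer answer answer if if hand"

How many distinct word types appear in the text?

3

Distinct types: {answer, hand, if}
V = 3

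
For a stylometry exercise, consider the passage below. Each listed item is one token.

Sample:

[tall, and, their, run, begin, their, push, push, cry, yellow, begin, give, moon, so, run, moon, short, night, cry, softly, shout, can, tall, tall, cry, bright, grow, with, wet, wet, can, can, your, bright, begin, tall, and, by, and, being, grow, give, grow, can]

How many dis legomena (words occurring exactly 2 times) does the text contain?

7

Frequencies: tall:4, can:4, and:3, begin:3, cry:3, grow:3, their:2, run:2, push:2, give:2, moon:2, bright:2, wet:2, yellow:1, so:1, short:1, night:1, softly:1, shout:1, with:1, … (3 more, each freq 1)
Words with frequency 2: bright, give, moon, push, run, their, wet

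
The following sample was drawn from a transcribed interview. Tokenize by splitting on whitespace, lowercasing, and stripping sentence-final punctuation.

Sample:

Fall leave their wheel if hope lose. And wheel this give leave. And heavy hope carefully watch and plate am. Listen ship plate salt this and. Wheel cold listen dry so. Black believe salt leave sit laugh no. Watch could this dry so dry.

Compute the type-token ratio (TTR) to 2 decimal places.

N = 44 tokens, V = 27 types.
TTR = V / N = 27 / 44 = 0.61

0.61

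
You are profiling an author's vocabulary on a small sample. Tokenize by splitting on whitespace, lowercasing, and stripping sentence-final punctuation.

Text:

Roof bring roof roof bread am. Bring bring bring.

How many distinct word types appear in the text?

Distinct types: {am, bread, bring, roof}
V = 4

4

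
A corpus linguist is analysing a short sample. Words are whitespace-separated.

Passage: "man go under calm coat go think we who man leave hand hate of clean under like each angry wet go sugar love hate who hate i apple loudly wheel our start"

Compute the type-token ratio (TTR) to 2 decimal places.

0.78

N = 32 tokens, V = 25 types.
TTR = V / N = 25 / 32 = 0.78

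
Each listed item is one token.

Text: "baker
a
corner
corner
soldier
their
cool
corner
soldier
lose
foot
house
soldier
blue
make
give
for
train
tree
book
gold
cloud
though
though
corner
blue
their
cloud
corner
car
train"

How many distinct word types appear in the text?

Distinct types: {a, baker, blue, book, car, cloud, cool, corner, foot, for, give, gold, house, lose, make, soldier, their, though, train, tree}
V = 20

20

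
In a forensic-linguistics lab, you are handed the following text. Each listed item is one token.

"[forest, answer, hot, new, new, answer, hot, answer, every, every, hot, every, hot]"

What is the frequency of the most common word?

Frequencies: hot:4, answer:3, every:3, new:2, forest:1
Most common: 'hot' with frequency 4.

4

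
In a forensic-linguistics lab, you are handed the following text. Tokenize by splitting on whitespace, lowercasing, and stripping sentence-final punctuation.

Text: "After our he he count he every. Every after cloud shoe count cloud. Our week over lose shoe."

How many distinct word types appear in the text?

10

Distinct types: {after, cloud, count, every, he, lose, our, over, shoe, week}
V = 10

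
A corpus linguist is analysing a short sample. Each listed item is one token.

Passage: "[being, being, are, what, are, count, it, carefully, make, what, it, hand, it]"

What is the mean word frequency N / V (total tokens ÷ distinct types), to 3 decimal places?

1.625

N = 13 tokens, V = 8 types.
Mean frequency = N / V = 13 / 8 = 1.625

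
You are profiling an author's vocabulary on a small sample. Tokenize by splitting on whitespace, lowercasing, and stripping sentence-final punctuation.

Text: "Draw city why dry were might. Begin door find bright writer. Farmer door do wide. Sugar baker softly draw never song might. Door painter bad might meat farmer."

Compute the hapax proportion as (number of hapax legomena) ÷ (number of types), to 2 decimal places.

Frequencies: might:3, door:3, draw:2, farmer:2, city:1, why:1, dry:1, were:1, begin:1, find:1, bright:1, writer:1, do:1, wide:1, sugar:1, baker:1, softly:1, never:1, song:1, painter:1, … (2 more, each freq 1)
Hapax count = 18; type count = 22.
Ratio = 18 / 22 = 0.82

0.82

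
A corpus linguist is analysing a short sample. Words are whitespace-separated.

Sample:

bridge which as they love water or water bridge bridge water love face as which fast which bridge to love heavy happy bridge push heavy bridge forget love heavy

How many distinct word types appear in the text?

Distinct types: {as, bridge, face, fast, forget, happy, heavy, love, or, push, they, to, water, which}
V = 14

14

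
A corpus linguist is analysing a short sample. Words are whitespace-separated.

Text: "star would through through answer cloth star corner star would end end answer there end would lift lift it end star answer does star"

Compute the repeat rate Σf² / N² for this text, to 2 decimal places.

Frequencies: star:5, end:4, would:3, answer:3, through:2, lift:2, cloth:1, corner:1, there:1, it:1, does:1
Σf² = 72; N² = 576
Repeat rate = 72 / 576 = 0.13

0.13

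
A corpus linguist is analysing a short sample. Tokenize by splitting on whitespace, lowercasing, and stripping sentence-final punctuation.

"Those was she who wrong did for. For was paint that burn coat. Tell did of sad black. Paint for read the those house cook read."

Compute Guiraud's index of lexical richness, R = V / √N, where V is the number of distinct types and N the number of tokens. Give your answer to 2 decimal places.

N = 26, V = 19.
√N = 5.099020
R = 19 / 5.099020 = 3.73

3.73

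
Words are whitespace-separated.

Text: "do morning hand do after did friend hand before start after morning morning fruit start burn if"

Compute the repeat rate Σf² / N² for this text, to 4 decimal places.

Frequencies: morning:3, do:2, hand:2, after:2, start:2, did:1, friend:1, before:1, fruit:1, burn:1, if:1
Σf² = 31; N² = 289
Repeat rate = 31 / 289 = 0.1073

0.1073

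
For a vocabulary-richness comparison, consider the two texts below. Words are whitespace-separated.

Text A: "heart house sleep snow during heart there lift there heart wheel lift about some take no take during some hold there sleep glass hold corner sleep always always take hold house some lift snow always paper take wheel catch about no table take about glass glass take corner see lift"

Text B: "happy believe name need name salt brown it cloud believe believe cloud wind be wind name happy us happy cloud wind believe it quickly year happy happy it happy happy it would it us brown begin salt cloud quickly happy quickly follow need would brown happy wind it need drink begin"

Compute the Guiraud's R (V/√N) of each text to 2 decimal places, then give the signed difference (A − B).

0.45

A: V=20, N=50, R=2.83
B: V=17, N=51, R=2.38
Difference = 2.83 − 2.38 = 0.45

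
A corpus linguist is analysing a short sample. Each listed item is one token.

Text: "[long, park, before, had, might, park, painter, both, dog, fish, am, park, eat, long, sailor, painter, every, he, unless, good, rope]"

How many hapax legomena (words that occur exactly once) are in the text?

Frequencies: park:3, long:2, painter:2, before:1, had:1, might:1, both:1, dog:1, fish:1, am:1, eat:1, sailor:1, every:1, he:1, unless:1, good:1, rope:1
Hapax (freq=1): am, before, both, dog, eat, every, fish, good, had, he, might, rope, sailor, unless

14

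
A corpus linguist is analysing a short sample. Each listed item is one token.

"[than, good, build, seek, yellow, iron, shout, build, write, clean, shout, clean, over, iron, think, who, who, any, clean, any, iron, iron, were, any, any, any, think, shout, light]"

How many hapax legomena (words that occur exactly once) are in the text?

Frequencies: any:5, iron:4, shout:3, clean:3, build:2, think:2, who:2, than:1, good:1, seek:1, yellow:1, write:1, over:1, were:1, light:1
Hapax (freq=1): good, light, over, seek, than, were, write, yellow

8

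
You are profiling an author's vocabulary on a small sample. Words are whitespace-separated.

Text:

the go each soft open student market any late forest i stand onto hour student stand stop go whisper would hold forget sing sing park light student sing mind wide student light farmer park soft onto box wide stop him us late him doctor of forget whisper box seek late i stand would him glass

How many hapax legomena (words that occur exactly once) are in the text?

15

Frequencies: student:4, late:3, stand:3, sing:3, him:3, go:2, soft:2, i:2, onto:2, stop:2, whisper:2, would:2, forget:2, park:2, light:2, wide:2, box:2, the:1, each:1, open:1, … (12 more, each freq 1)
Hapax (freq=1): any, doctor, each, farmer, forest, glass, hold, hour, market, mind, of, open, seek, the, us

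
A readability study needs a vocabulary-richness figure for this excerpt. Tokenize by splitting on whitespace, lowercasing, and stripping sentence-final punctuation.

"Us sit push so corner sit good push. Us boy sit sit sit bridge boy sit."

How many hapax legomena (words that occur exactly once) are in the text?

Frequencies: sit:6, us:2, push:2, boy:2, so:1, corner:1, good:1, bridge:1
Hapax (freq=1): bridge, corner, good, so

4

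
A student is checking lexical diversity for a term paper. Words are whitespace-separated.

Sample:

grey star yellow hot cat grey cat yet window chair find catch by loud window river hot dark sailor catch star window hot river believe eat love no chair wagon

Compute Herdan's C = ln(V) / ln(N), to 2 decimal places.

0.88

N = 30, V = 20.
ln(V) = 2.995732, ln(N) = 3.401197
C = 2.995732 / 3.401197 = 0.88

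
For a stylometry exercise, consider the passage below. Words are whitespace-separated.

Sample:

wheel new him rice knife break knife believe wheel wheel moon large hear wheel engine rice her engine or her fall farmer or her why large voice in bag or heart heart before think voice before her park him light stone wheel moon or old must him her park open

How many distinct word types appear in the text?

Distinct types: {bag, before, believe, break, engine, fall, farmer, hear, heart, her, him, in, knife, large, light, moon, must, new, old, open, or, park, rice, stone, think, voice, wheel, why}
V = 28

28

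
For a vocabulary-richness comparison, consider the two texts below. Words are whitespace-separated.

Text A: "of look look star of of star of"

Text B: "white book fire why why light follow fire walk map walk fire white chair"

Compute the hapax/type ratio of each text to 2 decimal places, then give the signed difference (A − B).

A: hapax=0, V=3, ratio=0.00
B: hapax=5, V=9, ratio=0.56
Difference = 0.00 − 0.56 = -0.56

-0.56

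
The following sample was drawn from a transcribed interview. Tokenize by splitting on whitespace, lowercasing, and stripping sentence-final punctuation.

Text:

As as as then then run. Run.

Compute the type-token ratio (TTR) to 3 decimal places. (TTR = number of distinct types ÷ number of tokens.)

N = 7 tokens, V = 3 types.
TTR = V / N = 3 / 7 = 0.429

0.429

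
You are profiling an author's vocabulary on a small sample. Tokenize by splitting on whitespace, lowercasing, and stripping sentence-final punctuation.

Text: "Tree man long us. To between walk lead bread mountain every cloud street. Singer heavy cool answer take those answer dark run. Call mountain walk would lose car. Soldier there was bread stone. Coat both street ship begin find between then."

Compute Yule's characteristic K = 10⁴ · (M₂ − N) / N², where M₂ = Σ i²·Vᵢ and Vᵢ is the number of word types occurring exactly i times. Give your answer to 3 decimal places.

71.386

Frequencies: between:2, walk:2, bread:2, mountain:2, street:2, answer:2, tree:1, man:1, long:1, us:1, to:1, lead:1, every:1, cloud:1, singer:1, heavy:1, cool:1, take:1, those:1, dark:1, … (15 more, each freq 1)
N = 41. Frequency spectrum: V_1=29, V_2=6
M₂ = 1²·29 + 2²·6 = 53
K = 10000 × (53 − 41) / 41² = 71.386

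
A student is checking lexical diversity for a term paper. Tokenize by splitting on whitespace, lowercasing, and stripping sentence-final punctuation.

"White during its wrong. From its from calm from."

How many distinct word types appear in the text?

Distinct types: {calm, during, from, its, white, wrong}
V = 6

6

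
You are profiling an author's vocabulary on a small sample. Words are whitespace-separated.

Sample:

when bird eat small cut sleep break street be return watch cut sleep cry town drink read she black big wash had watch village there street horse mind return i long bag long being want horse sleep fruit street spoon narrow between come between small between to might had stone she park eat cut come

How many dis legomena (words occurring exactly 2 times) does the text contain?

Frequencies: cut:3, sleep:3, street:3, between:3, eat:2, small:2, return:2, watch:2, she:2, had:2, horse:2, long:2, come:2, when:1, bird:1, break:1, be:1, cry:1, town:1, drink:1, … (18 more, each freq 1)
Words with frequency 2: come, eat, had, horse, long, return, she, small, watch

9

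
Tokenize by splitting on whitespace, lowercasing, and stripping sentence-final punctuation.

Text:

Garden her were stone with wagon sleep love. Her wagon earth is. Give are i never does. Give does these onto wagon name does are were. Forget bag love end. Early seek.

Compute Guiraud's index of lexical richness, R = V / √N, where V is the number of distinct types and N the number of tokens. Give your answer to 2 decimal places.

N = 32, V = 23.
√N = 5.656854
R = 23 / 5.656854 = 4.07

4.07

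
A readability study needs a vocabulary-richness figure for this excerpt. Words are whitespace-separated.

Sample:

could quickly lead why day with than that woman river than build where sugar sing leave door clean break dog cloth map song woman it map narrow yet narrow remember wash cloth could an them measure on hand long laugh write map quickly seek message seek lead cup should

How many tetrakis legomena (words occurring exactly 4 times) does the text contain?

Frequencies: map:3, could:2, quickly:2, lead:2, than:2, woman:2, cloth:2, narrow:2, seek:2, why:1, day:1, with:1, that:1, river:1, build:1, where:1, sugar:1, sing:1, leave:1, door:1, … (19 more, each freq 1)
Words with frequency 4: (none)

0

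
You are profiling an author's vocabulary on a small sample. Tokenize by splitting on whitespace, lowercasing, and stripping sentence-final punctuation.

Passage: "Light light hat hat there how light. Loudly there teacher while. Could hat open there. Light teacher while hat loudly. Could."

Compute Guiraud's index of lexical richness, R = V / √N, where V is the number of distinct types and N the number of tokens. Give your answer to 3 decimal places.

N = 21, V = 9.
√N = 4.582576
R = 9 / 4.582576 = 1.964

1.964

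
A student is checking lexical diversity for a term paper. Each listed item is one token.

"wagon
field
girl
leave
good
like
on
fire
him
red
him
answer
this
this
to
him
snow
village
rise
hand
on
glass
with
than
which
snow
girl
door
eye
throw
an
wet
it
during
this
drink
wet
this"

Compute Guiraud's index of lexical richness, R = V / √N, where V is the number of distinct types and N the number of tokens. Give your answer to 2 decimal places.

N = 38, V = 29.
√N = 6.164414
R = 29 / 6.164414 = 4.70

4.70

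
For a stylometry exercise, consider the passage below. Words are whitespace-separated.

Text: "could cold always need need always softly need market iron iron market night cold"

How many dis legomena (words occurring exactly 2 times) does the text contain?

Frequencies: need:3, cold:2, always:2, market:2, iron:2, could:1, softly:1, night:1
Words with frequency 2: always, cold, iron, market

4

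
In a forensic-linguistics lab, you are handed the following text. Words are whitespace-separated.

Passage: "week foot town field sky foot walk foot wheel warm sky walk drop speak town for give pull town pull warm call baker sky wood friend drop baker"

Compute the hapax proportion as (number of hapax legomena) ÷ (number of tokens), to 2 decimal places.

Frequencies: foot:3, town:3, sky:3, walk:2, warm:2, drop:2, pull:2, baker:2, week:1, field:1, wheel:1, speak:1, for:1, give:1, call:1, wood:1, friend:1
Hapax count = 9; token count = 28.
Ratio = 9 / 28 = 0.32

0.32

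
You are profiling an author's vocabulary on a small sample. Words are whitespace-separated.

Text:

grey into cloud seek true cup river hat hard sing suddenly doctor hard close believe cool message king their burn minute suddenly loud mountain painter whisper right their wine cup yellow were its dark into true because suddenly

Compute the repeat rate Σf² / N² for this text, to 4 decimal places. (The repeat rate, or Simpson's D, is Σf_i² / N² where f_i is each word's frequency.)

0.0374

Frequencies: suddenly:3, into:2, true:2, cup:2, hard:2, their:2, grey:1, cloud:1, seek:1, river:1, hat:1, sing:1, doctor:1, close:1, believe:1, cool:1, message:1, king:1, burn:1, minute:1, … (11 more, each freq 1)
Σf² = 54; N² = 1444
Repeat rate = 54 / 1444 = 0.0374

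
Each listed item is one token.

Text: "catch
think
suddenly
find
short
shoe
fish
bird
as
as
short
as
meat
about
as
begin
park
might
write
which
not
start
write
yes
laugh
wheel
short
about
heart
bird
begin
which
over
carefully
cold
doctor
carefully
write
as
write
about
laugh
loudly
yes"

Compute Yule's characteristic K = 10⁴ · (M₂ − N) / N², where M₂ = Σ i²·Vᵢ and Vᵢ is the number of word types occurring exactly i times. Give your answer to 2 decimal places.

Frequencies: as:5, write:4, short:3, about:3, bird:2, begin:2, which:2, yes:2, laugh:2, carefully:2, catch:1, think:1, suddenly:1, find:1, shoe:1, fish:1, meat:1, park:1, might:1, not:1, … (7 more, each freq 1)
N = 44. Frequency spectrum: V_1=17, V_2=6, V_3=2, V_4=1, V_5=1
M₂ = 1²·17 + 2²·6 + 3²·2 + 4²·1 + 5²·1 = 100
K = 10000 × (100 − 44) / 44² = 289.26

289.26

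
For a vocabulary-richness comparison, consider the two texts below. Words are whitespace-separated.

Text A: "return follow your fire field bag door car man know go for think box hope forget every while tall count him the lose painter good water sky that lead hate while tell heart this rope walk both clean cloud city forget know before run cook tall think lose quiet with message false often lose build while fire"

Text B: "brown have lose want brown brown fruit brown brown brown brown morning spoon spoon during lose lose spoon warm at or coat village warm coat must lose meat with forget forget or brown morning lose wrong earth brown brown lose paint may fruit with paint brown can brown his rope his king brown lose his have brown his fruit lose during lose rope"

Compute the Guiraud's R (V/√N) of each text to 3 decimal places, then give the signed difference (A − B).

3.208

A: V=48, N=57, R=6.358
B: V=25, N=63, R=3.150
Difference = 6.358 − 3.150 = 3.208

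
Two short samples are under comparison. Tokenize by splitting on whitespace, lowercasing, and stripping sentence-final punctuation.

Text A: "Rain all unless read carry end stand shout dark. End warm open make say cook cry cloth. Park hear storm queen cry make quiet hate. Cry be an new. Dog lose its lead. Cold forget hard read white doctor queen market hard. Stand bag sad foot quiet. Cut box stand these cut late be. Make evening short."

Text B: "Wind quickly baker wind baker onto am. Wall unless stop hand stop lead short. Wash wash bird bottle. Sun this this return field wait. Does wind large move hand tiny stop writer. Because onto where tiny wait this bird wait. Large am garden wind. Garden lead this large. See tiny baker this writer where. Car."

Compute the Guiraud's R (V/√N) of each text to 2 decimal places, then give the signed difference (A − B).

A: V=44, N=57, R=5.83
B: V=29, N=55, R=3.91
Difference = 5.83 − 3.91 = 1.92

1.92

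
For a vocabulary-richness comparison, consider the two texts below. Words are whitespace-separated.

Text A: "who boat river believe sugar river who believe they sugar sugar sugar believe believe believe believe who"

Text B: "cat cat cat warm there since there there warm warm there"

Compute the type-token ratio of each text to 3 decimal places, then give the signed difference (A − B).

TTR(A) = 6/17 = 0.353
TTR(B) = 4/11 = 0.364
Difference = 0.353 − 0.364 = -0.011

-0.011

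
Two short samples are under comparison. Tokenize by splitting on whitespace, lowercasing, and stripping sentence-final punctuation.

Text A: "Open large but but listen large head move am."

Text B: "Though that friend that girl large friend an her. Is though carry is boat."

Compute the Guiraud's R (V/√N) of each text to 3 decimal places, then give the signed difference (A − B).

-0.340

A: V=7, N=9, R=2.333
B: V=10, N=14, R=2.673
Difference = 2.333 − 2.673 = -0.340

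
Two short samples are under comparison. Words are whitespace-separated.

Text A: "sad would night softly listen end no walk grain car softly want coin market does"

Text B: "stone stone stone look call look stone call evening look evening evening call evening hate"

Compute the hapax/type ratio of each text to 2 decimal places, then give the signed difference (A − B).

0.73

A: hapax=13, V=14, ratio=0.93
B: hapax=1, V=5, ratio=0.20
Difference = 0.93 − 0.20 = 0.73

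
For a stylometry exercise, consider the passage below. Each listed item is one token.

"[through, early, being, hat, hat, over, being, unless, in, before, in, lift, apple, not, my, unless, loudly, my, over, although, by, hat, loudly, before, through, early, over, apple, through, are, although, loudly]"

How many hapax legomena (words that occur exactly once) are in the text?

4

Frequencies: through:3, hat:3, over:3, loudly:3, early:2, being:2, unless:2, in:2, before:2, apple:2, my:2, although:2, lift:1, not:1, by:1, are:1
Hapax (freq=1): are, by, lift, not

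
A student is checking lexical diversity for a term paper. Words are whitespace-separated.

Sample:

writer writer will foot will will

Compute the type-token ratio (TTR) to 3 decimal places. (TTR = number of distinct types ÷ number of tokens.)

N = 6 tokens, V = 3 types.
TTR = V / N = 3 / 6 = 0.500

0.500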